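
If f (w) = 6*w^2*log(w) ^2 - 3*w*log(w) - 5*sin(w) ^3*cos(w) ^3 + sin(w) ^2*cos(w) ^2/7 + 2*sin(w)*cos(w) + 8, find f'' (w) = (-315*w*(1 - cos(2*w))^2*sin(2*w)/2 + 4*w*(1 - cos(2*w))^2 + 84*w*log(w)^2 + 252*w*log(w) + 182*w*sin(2*w) - 315*w*sin(4*w)/2 + 8*w*cos(2*w) + 78*w - 21)/(7*w)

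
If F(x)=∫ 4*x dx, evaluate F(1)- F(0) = 2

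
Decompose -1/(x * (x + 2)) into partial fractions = 1/(2*(x + 2)) - 1/(2*x)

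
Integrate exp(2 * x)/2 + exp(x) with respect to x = (exp(x) + 2)^2/4 + C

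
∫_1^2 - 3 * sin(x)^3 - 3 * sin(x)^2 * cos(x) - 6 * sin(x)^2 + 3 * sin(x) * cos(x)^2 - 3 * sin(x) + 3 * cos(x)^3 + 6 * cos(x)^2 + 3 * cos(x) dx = -(cos(1) + sin(1) + 1)^3 + (cos(2) + sin(2) + 1)^3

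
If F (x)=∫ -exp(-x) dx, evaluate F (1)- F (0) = -1 + exp(-1)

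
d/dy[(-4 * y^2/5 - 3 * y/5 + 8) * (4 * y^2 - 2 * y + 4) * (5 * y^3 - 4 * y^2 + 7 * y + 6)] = -112*y^6 + 264*y^5/5 + 654*y^4 - 4736*y^3/5 + 6582*y^2/5 - 768*y/5 + 568/5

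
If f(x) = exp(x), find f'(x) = exp(x)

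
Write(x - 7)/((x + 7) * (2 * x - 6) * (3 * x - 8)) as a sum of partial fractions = 39/(58*(3*x - 8)) - 7/(290*(x + 7)) - 1/(5*(x - 3))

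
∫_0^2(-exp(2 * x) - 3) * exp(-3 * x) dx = -2 + exp(-6) + exp(-2)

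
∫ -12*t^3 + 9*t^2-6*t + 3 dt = -3*t^4 + 3*t^3 - 3*t^2 + 3*t + C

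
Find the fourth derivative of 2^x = 2^x*log(2)^4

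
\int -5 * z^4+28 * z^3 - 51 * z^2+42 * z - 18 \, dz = -z^5 + 7*z^4 - 17*z^3 + 21*z^2 - 18*z + C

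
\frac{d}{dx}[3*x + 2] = 3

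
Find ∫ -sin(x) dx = cos(x) + C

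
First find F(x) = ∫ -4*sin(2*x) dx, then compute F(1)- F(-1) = 0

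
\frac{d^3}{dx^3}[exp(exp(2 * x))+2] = 8*exp(2*x + exp(2*x)) + 24*exp(4*x + exp(2*x)) + 8*exp(6*x + exp(2*x))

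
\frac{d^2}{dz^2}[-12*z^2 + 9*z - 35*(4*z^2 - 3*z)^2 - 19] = -6720*z^2 + 5040*z - 654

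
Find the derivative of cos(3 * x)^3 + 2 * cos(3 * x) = 9*sin(3*x)^3 - 15*sin(3*x)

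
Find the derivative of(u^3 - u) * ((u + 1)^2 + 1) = 5*u^4 + 8*u^3 + 3*u^2 - 4*u - 2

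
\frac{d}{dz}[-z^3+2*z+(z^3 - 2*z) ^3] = 9*z^8 - 42*z^6 + 60*z^4 - 27*z^2 + 2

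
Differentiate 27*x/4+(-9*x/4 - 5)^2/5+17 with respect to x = 81*x/40 + 45/4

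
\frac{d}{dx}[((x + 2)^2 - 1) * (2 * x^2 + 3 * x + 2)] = 8*x^3 + 33*x^2 + 40*x + 17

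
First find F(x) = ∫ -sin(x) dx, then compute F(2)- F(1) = -cos(1) + cos(2)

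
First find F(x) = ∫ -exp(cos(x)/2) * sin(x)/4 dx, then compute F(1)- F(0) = -exp(1/2)/2 + exp(cos(1)/2)/2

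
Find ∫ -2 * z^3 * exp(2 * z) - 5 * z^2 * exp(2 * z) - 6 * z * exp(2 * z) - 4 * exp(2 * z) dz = (-z^3 - z^2 - 2*z - 1)*exp(2*z) + C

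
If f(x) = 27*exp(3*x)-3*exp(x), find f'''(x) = 729*exp(3*x) - 3*exp(x)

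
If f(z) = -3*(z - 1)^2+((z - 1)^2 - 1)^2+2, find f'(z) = 4*z^3 - 12*z^2 + 2*z + 6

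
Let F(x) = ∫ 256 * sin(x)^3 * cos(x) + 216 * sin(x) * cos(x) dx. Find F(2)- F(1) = 86*cos(2) + 8*cos(8) - 94*cos(4)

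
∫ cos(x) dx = sin(x) + C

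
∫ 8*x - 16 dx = 4*x^2 - 16*x + C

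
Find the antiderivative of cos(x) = sin(x) + C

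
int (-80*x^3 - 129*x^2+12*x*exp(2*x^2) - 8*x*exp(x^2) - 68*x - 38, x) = -(5*x + 2)*(4*x^3 + 7*x^2 + 4*x + 6) + 3*exp(2*x^2) - 4*exp(x^2) + C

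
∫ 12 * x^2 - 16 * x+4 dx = 4*x^3 - 8*x^2 + 4*x + C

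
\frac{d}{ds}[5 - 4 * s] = -4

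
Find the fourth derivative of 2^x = 2^x*log(2)^4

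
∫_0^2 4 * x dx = 8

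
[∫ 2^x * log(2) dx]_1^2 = 2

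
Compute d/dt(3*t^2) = 6*t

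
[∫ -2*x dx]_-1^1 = 0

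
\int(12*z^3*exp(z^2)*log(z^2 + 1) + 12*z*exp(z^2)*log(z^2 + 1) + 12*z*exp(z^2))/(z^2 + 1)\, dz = 6*exp(z^2)*log(z^2 + 1) + C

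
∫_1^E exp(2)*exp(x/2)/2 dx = -exp(5/2) + exp(E/2 + 2)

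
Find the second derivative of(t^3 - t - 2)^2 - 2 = 30*t^4 - 24*t^2 - 24*t + 2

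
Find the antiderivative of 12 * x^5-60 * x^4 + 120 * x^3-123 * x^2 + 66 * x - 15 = 2*x^6 - 12*x^5 + 30*x^4 - 41*x^3 + 33*x^2 - 15*x + C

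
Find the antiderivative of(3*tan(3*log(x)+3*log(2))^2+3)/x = tan(3*log(2*x)) + C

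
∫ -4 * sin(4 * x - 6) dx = cos(4*x - 6) + C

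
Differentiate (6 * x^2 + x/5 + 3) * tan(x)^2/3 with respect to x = 4*x^2*sin(x)/cos(x)^3 + 2*x*sin(x)/(15*cos(x)^3) - 4*x + 4*x/cos(x)^2 + 2*sin(x)/cos(x)^3 - 1/15 + 1/(15*cos(x)^2)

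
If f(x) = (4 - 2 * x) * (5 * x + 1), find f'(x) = 18 - 20*x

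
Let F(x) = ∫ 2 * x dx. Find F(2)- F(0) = 4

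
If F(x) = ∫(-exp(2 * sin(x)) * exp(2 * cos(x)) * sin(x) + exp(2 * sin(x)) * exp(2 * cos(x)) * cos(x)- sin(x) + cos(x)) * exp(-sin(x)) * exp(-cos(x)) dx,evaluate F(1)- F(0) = -E - exp(-sin(1) - cos(1)) + exp(-1) + exp(cos(1) + sin(1))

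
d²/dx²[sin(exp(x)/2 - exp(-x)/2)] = (-exp(4*x)*sin((exp(x) - exp(-x))/2) + 2*exp(3*x)*cos((exp(x) - exp(-x))/2) - 2*exp(2*x)*sin((exp(x) - exp(-x))/2) - 2*exp(x)*cos((exp(x) - exp(-x))/2) - sin((exp(x) - exp(-x))/2))*exp(-2*x)/4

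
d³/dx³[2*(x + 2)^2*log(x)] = (4*x^2 - 8*x + 16)/x^3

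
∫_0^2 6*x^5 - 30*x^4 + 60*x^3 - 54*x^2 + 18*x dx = 4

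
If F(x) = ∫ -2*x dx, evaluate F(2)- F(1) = -3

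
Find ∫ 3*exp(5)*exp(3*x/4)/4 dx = exp(3*x/4 + 5) + C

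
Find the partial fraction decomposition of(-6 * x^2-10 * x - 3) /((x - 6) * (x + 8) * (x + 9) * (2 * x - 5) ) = 524/(3381*(2*x - 5)) + 133/(115*(x + 9)) - 307/(294*(x + 8)) - 93/(490*(x - 6))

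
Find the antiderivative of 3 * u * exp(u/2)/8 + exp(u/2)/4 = (3*u - 4)*exp(u/2)/4 + C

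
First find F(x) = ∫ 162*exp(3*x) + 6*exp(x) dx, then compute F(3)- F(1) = -48*exp(3) - 6*E + 54*exp(9)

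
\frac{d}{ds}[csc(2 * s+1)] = -2*cot(2*s + 1)*csc(2*s + 1)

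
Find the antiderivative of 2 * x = x^2 + C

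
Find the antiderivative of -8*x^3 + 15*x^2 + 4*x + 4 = -2*x^4 + 5*x^3 + 2*x^2 + 4*x + C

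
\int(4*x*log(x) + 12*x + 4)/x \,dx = 4*(x + 1)*(log(x) + 2) + C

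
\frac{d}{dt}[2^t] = 2^t*log(2)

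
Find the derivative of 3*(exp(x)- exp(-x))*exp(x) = 6*exp(2*x)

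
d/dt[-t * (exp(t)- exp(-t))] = (-t*exp(2*t) - t - exp(2*t) + 1)*exp(-t)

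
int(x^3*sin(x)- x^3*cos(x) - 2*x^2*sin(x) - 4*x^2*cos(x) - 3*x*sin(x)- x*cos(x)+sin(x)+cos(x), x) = -sqrt(2)*x*(x^2 + x - 1)*sin(x + pi/4) + C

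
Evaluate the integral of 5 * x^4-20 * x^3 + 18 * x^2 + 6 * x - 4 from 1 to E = 3 + (-2 + E)^2*(-exp(2) - 2*E - 1 + exp(3))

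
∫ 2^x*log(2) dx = 2^x + C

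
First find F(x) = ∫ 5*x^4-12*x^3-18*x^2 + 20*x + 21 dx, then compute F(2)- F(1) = -5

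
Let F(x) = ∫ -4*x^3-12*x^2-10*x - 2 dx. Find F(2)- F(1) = -60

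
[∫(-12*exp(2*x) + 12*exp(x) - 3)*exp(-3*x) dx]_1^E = (-2 + exp(-E))^3 - (-2 + exp(-1))^3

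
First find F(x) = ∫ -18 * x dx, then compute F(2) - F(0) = -36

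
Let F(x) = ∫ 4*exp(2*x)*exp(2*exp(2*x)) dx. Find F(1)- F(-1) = -exp(2*exp(-2)) + exp(2*exp(2))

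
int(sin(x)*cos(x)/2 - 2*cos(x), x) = (sin(x) - 4)^2/4 + C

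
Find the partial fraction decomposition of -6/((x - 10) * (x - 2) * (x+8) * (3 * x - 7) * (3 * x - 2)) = 81/(7280*(3*x - 2)) + 162/(3565*(3*x - 7)) - 1/(24180*(x + 8)) - 3/(160*(x - 2)) - 1/(15456*(x - 10))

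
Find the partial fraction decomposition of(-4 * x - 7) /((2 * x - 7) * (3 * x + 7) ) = -1/(5*(3*x + 7)) - 6/(5*(2*x - 7))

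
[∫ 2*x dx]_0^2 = 4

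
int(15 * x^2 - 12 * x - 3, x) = 5*x^3 - 6*x^2 - 3*x + C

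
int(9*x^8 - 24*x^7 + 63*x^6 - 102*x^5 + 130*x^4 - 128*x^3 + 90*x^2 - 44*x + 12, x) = x^9 - 3*x^8 + 9*x^7 - 17*x^6 + 26*x^5 - 32*x^4 + 30*x^3 - 22*x^2 + 12*x + C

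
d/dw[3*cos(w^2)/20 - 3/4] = -3*w*sin(w^2)/10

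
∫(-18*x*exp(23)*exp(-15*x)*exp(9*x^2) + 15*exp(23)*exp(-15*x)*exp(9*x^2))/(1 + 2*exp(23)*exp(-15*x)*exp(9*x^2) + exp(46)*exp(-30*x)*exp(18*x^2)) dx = 1/(exp(9*x^2 - 15*x + 23) + 1) + C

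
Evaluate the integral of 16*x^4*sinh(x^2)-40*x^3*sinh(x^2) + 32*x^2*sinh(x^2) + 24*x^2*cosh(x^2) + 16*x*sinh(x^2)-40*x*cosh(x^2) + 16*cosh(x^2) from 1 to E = -12*cosh(1) + (-20*exp(2) + 8 + 16*E + 8*exp(3))*cosh(exp(2))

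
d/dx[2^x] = 2^x*log(2)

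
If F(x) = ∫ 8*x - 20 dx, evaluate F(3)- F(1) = -8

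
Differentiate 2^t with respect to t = 2^t*log(2)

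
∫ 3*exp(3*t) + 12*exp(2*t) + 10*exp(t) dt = (exp(t) + 2)^3 - 2*exp(t) + C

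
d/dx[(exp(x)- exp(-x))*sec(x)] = sqrt(2)*(exp(2*x)*sin(x + pi/4) + cos(x + pi/4))*exp(-x)/cos(x)^2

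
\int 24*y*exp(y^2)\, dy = 12*exp(y^2) + C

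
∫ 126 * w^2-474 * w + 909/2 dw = 42*w^3 - 237*w^2 + 909*w/2 + C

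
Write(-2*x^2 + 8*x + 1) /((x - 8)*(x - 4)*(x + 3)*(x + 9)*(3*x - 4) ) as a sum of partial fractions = 657/(64480*(3*x - 4)) - 233/(41106*(x + 9)) + 41/(6006*(x + 3)) - 1/(2912*(x - 4)) - 63/(14960*(x - 8))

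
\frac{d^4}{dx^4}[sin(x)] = sin(x)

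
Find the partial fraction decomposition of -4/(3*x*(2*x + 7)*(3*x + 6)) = -16/(189*(2*x + 7)) + 2/(27*(x + 2)) - 2/(63*x)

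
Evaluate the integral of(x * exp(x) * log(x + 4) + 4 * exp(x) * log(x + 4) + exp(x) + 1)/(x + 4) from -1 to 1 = -(exp(-1) + 1)*log(3) + (1 + E)*log(5)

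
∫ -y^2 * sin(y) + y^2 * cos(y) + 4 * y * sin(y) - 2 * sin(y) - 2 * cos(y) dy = sqrt(2)*((y - 1)^2 - 1)*sin(y + pi/4) + C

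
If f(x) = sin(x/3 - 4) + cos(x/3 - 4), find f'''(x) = -sqrt(2)*cos(x/3 - 4 + pi/4)/27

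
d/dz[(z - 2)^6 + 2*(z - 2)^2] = 6*z^5 - 60*z^4 + 240*z^3 - 480*z^2 + 484*z - 200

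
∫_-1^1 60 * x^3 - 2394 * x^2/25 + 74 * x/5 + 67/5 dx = -926/25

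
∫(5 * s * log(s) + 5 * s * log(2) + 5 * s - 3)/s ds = (5*s - 3)*log(2*s) + C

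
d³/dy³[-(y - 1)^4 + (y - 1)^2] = 24 - 24*y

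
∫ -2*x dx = -x^2 + C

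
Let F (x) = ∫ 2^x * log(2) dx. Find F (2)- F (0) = 3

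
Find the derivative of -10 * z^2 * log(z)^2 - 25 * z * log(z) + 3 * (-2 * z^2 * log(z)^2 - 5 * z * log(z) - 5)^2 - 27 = 48*z^3*log(z)^4 + 48*z^3*log(z)^3 + 180*z^2*log(z)^3 + 180*z^2*log(z)^2 + 250*z*log(z)^2 + 250*z*log(z) + 125*log(z) + 125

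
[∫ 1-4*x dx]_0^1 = -1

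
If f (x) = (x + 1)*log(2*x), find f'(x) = (x*log(x) + x*log(2) + x + 1)/x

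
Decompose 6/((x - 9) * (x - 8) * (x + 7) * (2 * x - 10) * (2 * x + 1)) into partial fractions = -48/(46189*(2*x + 1)) + 1/(12480*(x + 7)) + 1/(528*(x - 5)) - 1/(255*(x - 8)) + 3/(1216*(x - 9))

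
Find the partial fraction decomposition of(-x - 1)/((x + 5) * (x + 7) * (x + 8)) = 7/(3*(x + 8)) - 3/(x + 7) + 2/(3*(x + 5))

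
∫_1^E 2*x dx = -1 + exp(2)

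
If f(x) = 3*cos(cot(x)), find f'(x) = 3*sin(1/tan(x))/sin(x)^2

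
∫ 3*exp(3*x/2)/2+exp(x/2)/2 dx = (exp(x) + 1)*exp(x/2) + C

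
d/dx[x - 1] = 1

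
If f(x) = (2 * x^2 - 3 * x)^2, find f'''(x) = 96*x - 72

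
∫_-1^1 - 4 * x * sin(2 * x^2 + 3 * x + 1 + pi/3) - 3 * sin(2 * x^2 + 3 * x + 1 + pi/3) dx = -1/2 + cos(pi/3 + 6)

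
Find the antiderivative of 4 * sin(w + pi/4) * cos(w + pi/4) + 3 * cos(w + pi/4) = sin(2*w) + 3*sin(w + pi/4) + C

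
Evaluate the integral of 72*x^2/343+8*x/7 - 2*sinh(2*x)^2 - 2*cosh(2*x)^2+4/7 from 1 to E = -sinh(4*E)/2 - 416/343 + 24*exp(3)/343 + 4*E/7 + 4*exp(2)/7 + sinh(4)/2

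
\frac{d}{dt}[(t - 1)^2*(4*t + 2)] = 12*t^2 - 12*t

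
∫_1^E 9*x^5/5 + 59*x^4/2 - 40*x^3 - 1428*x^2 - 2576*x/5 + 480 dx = (-30*E + 18*exp(2)/5)*(E/3 + 4)*(-4 + exp(3)/4 + 2*E + 4*exp(2)) + 1287/5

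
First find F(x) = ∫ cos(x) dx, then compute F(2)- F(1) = -sin(1) + sin(2)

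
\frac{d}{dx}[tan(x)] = cos(x)^(-2)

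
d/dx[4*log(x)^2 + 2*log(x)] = (8*log(x) + 2)/x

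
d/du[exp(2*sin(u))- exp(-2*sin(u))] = 2*(exp(2*sin(u)) + exp(-2*sin(u)))*cos(u)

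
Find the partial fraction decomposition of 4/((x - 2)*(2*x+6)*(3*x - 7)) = 9/(8*(3*x - 7)) + 1/(40*(x + 3)) - 2/(5*(x - 2))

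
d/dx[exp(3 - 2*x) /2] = -exp(3 - 2*x)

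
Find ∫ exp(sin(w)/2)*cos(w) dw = 2*exp(sin(w)/2) + C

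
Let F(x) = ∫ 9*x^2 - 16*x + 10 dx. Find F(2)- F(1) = 7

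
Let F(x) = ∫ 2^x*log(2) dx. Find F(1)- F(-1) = 3/2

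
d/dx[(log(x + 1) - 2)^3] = (3*log(x + 1)^2 - 12*log(x + 1) + 12)/(x + 1)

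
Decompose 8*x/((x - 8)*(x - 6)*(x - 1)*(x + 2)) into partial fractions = 1/(15*(x + 2)) + 8/(105*(x - 1)) - 3/(5*(x - 6)) + 16/(35*(x - 8))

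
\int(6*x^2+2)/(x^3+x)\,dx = 2*log(x^3 + x) + C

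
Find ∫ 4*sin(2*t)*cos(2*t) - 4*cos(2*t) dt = (sin(2*t) - 1)^2 + C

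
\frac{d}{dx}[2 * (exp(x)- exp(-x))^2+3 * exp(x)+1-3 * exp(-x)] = (4*exp(4*x) + 3*exp(3*x) + 3*exp(x) - 4)*exp(-2*x)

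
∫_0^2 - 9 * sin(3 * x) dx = -3 + 3*cos(6)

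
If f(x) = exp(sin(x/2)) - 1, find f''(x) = (-2*sin(x/2) + cos(x) + 1)*exp(sin(x/2))/8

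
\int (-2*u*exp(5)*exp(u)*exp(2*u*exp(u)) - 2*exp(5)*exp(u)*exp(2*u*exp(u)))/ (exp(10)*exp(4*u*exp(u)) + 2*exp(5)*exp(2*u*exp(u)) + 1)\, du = 1/(exp(2*u*exp(u) + 5) + 1) + C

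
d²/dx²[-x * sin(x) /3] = x*sin(x)/3 - 2*cos(x)/3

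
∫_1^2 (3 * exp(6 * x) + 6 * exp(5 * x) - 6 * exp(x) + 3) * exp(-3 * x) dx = -(-exp(-1) + 1 + E)^3 + (-exp(-2) + 1 + exp(2))^3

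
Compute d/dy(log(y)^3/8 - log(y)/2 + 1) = (3*log(y)^2 - 4)/(8*y)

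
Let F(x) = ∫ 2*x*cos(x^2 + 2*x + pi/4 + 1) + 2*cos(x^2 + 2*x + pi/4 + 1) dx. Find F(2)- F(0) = -sin(pi/4 + 1) + sin(pi/4 + 9)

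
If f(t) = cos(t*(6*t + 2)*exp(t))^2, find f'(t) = -6*t^2*exp(t)*sin(4*t*(3*t + 1)*exp(t)) - 14*t*exp(t)*sin(4*t*(3*t + 1)*exp(t)) - 2*exp(t)*sin(4*t*(3*t + 1)*exp(t))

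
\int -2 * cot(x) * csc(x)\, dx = 2*csc(x) + C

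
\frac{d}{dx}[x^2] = 2*x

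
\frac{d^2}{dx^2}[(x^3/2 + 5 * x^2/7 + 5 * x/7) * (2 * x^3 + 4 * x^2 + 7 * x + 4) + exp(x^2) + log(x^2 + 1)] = (210*x^8 + 480*x^7 + 28*x^6*exp(x^2) + 1074*x^6 + 1374*x^5 + 70*x^4*exp(x^2) + 1628*x^4 + 1308*x^3 + 56*x^2*exp(x^2) + 860*x^2 + 414*x + 14*exp(x^2) + 124)/(7*x^4 + 14*x^2 + 7)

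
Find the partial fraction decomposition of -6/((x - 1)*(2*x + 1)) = 4/(2*x + 1) - 2/(x - 1)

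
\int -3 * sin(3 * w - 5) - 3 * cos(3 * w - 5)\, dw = sqrt(2)*cos(3*w - 5 + pi/4) + C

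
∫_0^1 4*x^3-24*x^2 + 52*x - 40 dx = -21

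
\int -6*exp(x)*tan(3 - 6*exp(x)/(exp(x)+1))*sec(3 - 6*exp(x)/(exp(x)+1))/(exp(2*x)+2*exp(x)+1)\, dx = sec(3*tanh(x/2)) + C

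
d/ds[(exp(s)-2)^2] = 2*exp(2*s) - 4*exp(s)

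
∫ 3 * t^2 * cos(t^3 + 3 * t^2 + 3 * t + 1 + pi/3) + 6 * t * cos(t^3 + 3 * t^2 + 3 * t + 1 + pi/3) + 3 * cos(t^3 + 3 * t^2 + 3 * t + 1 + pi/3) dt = sin((t + 1)^3 + pi/3) + C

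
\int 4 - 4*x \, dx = -2*x^2 + 4*x + C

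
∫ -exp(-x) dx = exp(-x) + C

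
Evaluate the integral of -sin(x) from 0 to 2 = -1 + cos(2)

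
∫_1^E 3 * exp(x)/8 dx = -3*E/8 + 3*exp(E)/8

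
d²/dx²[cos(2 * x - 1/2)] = -4*cos(2*x - 1/2)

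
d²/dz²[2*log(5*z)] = -2/z^2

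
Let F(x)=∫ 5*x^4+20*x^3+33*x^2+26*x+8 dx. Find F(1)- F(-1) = 40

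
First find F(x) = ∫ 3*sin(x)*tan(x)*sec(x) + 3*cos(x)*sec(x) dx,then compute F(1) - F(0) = 3*tan(1)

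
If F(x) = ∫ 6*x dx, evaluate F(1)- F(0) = 3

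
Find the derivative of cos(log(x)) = -sin(log(x))/x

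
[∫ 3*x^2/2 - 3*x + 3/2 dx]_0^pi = 1/2 + (-1 + pi)^3/2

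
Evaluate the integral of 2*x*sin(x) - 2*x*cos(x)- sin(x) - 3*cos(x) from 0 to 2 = -5*sin(2) + 1 - 5*cos(2)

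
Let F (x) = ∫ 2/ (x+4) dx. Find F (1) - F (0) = 2*log(5/4)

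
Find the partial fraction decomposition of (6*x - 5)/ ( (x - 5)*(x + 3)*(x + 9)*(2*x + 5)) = 32/(39*(2*x + 5)) + 59/(1092*(x + 9)) - 23/(48*(x + 3)) + 5/(336*(x - 5))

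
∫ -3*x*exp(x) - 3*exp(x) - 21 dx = 3*x*(-exp(x) - 7) + C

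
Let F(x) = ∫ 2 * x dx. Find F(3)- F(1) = 8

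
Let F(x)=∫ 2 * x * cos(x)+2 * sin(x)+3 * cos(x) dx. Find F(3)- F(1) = -5*sin(1) + 9*sin(3)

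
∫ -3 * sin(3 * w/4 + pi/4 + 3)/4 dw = cos(3*w/4 + pi/4 + 3) + C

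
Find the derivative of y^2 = 2*y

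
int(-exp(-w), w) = exp(-w) + C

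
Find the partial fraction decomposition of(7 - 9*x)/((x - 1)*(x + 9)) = -44/(5*(x + 9)) - 1/(5*(x - 1))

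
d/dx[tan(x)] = cos(x)^(-2)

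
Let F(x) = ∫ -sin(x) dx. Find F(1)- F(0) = -1 + cos(1)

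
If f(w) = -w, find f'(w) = -1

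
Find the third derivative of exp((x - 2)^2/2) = x^3*exp(x^2/2 - 2*x + 2) - 6*x^2*exp(x^2/2 - 2*x + 2) + 15*x*exp(x^2/2 - 2*x + 2) - 14*exp(x^2/2 - 2*x + 2)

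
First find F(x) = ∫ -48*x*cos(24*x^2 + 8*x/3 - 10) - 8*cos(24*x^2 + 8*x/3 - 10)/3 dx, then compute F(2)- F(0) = -sin(274/3) - sin(10)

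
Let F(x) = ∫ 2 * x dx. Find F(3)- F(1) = 8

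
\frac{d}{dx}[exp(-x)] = -exp(-x)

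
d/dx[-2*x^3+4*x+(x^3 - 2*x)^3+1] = 9*x^8 - 42*x^6 + 60*x^4 - 30*x^2 + 4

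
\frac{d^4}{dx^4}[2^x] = 2^x*log(2)^4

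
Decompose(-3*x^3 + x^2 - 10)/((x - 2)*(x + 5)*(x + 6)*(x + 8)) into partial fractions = -53/(2*(x + 8)) + 337/(8*(x + 6)) - 130/(7*(x + 5)) - 3/(56*(x - 2))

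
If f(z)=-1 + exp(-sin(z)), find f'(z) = -exp(-sin(z))*cos(z)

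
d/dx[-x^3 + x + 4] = 1 - 3*x^2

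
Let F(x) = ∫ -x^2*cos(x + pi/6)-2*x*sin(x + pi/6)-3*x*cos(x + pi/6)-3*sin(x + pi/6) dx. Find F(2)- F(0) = -10*sin(pi/6 + 2)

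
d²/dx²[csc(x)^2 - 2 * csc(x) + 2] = 2*(1 - 2/sin(x) - 2/sin(x)^2 + 3/sin(x)^3)/sin(x)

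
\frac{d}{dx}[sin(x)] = cos(x)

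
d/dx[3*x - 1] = 3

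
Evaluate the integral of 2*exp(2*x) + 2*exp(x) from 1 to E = -(1 + E)^2 + (1 + exp(E))^2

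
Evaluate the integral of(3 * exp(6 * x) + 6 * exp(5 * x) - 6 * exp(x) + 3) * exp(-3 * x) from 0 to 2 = -1 + (-exp(-2) + 1 + exp(2))^3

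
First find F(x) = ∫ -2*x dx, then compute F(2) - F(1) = -3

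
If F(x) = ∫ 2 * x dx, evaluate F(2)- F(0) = 4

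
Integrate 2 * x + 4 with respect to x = x^2 + 4*x + C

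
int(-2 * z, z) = -z^2 + C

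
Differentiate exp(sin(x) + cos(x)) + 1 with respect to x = sqrt(2)*exp(sin(x))*exp(cos(x))*cos(x + pi/4)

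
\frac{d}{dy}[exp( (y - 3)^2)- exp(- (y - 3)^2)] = (2*y*exp(2*y^2 - 12*y + 18) + 2*y - 6*exp(2*y^2 - 12*y + 18) - 6)*exp(-y^2 + 6*y - 9)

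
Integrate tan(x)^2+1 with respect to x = tan(x) + C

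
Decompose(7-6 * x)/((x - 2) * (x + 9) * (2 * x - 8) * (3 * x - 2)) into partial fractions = 81/(2320*(3*x - 2)) - 61/(8294*(x + 9)) + 5/(176*(x - 2)) - 17/(520*(x - 4))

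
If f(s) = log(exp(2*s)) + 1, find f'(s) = 2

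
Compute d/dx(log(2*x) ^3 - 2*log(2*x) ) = (3*log(x)^2 + 6*log(2)*log(x) - 2 + 3*log(2)^2)/x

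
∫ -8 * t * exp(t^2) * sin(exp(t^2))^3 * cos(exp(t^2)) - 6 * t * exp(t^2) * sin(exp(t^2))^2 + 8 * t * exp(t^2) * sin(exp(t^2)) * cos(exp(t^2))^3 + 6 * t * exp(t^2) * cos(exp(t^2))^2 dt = 3*sin(2*exp(t^2))/2 - cos(4*exp(t^2))/4 + C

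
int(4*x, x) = 2*x^2 + C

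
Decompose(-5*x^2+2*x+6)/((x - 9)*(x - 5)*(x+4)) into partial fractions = -82/(117*(x + 4)) + 109/(36*(x - 5)) - 381/(52*(x - 9))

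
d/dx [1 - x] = -1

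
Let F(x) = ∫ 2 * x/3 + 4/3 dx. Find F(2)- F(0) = 4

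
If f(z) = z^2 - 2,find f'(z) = 2*z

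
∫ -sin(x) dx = cos(x) + C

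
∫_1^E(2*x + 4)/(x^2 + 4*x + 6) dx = -log(11) + log(2 + (2 + E)^2)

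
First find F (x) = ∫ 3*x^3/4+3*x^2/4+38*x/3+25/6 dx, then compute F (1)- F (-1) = 53/6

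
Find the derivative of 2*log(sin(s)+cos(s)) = 2/tan(s + pi/4)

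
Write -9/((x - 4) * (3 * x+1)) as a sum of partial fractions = 27/(13*(3*x + 1)) - 9/(13*(x - 4))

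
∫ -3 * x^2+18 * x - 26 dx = -x^3 + 9*x^2 - 26*x + C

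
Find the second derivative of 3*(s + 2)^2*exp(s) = 3*s^2*exp(s) + 24*s*exp(s) + 42*exp(s)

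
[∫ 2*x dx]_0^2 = 4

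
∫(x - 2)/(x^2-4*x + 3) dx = log((x - 2)^2 - 1)/2 + C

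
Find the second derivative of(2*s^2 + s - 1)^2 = 48*s^2 + 24*s - 6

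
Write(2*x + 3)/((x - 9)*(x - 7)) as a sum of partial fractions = -17/(2*(x - 7)) + 21/(2*(x - 9))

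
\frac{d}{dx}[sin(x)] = cos(x)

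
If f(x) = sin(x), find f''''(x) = sin(x)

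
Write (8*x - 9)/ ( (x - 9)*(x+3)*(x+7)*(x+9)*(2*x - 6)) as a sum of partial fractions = -1/(64*(x + 9)) + 13/(512*(x + 7)) - 11/(1152*(x + 3)) - 1/(576*(x - 3)) + 7/(4608*(x - 9))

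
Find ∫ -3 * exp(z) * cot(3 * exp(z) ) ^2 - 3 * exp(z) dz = cot(3*exp(z)) + C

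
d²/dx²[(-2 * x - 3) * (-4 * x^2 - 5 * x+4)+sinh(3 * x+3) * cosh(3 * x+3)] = 48*x + 18*sinh(6*x + 6) + 44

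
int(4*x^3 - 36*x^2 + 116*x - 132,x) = x^4 - 12*x^3 + 58*x^2 - 132*x + C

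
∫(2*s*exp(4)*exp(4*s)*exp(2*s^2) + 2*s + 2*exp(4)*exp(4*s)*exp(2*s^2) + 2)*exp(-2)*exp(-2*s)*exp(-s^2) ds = 2*sinh((s + 1)^2 + 1) + C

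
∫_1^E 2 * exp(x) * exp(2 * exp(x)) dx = -exp(2*E) + exp(2*exp(E))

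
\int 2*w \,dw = w^2 + C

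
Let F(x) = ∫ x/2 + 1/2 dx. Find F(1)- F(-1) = 1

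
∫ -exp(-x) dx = exp(-x) + C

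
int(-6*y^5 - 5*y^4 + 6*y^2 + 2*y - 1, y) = -y^6 - y^5 + 2*y^3 + y^2 - y + C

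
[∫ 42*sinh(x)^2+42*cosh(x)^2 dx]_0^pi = 21*sinh(2*pi)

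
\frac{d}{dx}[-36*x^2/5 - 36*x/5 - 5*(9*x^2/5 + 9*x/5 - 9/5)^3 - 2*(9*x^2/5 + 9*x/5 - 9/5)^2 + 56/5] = -4374*x^5/25 - 2187*x^4/5 - 648*x^3/25 + 9963*x^2/25 - 36*x/25 - 2043/25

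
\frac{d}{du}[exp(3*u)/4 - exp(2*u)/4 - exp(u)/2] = 3*exp(3*u)/4 - exp(2*u)/2 - exp(u)/2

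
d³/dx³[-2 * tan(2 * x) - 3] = -96*tan(2*x)^4 - 128*tan(2*x)^2 - 32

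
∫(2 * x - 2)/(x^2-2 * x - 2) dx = log(-2*x^2 + 4*x + 4) + C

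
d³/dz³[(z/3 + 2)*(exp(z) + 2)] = z*exp(z)/3 + 3*exp(z)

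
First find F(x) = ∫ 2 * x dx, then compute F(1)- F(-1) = 0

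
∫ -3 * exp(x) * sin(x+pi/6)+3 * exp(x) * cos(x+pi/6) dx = 3*exp(x)*cos(x + pi/6) + C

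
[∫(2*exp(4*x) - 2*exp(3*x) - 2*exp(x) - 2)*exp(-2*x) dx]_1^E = -(-1 - exp(-1) + E)^2 + (-1 - exp(-E) + exp(E))^2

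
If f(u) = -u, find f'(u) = -1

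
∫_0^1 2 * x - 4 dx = -3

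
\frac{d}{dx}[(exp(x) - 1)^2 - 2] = 2*exp(2*x) - 2*exp(x)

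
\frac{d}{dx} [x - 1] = 1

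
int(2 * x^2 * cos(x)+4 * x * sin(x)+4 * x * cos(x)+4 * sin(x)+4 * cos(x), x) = (2*(x + 1)^2 + 2)*sin(x) + C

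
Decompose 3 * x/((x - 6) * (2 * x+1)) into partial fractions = 3/(13*(2*x + 1)) + 18/(13*(x - 6))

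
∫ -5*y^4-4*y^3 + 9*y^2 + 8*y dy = -y^5 - y^4 + 3*y^3 + 4*y^2 + C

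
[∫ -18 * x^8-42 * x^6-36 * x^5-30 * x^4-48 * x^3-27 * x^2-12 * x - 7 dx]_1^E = 2*(-exp(3) - E - 1)^3 - exp(3) - E + 56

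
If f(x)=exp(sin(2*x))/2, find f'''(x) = -6*exp(sin(2*x))*sin(4*x) + 4*exp(sin(2*x))*cos(2*x)^3 - 4*exp(sin(2*x))*cos(2*x)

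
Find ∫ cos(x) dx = sin(x) + C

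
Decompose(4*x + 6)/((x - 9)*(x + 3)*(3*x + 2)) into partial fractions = -30/(203*(3*x + 2)) - 1/(14*(x + 3)) + 7/(58*(x - 9))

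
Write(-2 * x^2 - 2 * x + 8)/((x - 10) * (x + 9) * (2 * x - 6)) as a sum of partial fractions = -17/(57*(x + 9)) + 2/(21*(x - 3)) - 106/(133*(x - 10))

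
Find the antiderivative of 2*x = x^2 + C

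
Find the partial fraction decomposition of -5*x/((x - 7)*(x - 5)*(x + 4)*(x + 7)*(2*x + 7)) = 40/(357*(2*x + 7)) + 5/(504*(x + 7)) - 20/(297*(x + 4)) + 25/(3672*(x - 5)) - 5/(924*(x - 7))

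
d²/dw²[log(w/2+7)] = -1/(w^2 + 28*w + 196)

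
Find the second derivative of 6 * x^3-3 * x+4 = 36*x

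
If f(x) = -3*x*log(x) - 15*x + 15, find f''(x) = -3/x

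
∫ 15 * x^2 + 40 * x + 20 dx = 5*x^3 + 20*x^2 + 20*x + C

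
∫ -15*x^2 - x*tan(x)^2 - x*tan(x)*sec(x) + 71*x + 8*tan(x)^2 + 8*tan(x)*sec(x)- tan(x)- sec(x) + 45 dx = (8 - x)*(5*x^2 + 4*x + tan(x) + sec(x) - 5) + C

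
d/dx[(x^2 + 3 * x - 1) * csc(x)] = (-x^2*cos(x)/sin(x) + 2*x - 3*x*cos(x)/sin(x) + 3 + cos(x)/sin(x))/sin(x)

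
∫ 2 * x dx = x^2 + C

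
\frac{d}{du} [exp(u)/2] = exp(u)/2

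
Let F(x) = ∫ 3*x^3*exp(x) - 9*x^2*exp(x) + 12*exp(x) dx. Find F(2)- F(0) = 24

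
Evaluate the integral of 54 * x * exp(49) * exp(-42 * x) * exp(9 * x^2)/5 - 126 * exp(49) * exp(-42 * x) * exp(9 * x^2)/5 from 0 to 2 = -3*exp(49)/5 + 3*E/5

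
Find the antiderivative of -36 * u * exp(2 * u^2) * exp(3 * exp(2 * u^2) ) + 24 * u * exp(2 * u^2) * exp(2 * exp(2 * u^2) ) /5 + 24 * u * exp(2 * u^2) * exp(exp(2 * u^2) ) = 3*(-5*exp(2*exp(2*u^2)) + exp(exp(2*u^2)) + 10)*exp(exp(2*u^2))/5 + C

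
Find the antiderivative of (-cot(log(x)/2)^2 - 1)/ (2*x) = cot(log(x)/2) + C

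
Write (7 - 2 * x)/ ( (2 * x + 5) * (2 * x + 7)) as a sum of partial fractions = -7/(2*x + 7) + 6/(2*x + 5)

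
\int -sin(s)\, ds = cos(s) + C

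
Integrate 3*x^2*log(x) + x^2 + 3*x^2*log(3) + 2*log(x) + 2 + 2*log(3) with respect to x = x*(x^2 + 2)*log(3*x) + C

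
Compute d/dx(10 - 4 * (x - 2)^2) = 16 - 8*x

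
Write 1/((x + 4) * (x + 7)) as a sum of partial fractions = -1/(3*(x + 7)) + 1/(3*(x + 4))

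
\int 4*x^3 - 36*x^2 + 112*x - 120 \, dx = x^4 - 12*x^3 + 56*x^2 - 120*x + C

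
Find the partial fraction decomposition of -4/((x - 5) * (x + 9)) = 2/(7*(x + 9)) - 2/(7*(x - 5))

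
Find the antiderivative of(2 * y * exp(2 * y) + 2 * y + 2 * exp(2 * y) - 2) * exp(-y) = 4*y*sinh(y) + C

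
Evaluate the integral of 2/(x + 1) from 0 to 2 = 2*log(3)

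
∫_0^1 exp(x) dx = -1 + E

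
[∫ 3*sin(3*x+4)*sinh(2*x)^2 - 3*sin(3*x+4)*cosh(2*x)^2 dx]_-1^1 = -cos(1) + cos(7)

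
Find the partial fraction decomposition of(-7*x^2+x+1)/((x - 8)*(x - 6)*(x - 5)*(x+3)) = 65/(792*(x + 3)) - 169/(24*(x - 5)) + 245/(18*(x - 6)) - 439/(66*(x - 8))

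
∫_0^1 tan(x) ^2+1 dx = tan(1)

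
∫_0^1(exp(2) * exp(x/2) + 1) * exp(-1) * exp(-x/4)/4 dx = -E - exp(-5/4) + exp(-1) + exp(5/4)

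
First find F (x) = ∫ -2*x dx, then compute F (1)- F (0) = -1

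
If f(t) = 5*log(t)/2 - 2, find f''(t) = -5/(2*t^2)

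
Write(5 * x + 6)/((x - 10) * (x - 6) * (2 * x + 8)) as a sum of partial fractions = -1/(20*(x + 4)) - 9/(20*(x - 6)) + 1/(2*(x - 10))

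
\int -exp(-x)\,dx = exp(-x) + C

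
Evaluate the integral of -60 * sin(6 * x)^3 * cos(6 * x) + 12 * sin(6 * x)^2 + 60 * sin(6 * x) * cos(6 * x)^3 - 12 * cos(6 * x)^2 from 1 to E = -sin(12*E) + sin(12) - 5*(1 - cos(24))/8 + 5*sin(12*E)^2/4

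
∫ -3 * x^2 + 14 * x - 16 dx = -x^3 + 7*x^2 - 16*x + C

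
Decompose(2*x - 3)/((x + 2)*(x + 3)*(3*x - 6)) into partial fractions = -3/(5*(x + 3)) + 7/(12*(x + 2)) + 1/(60*(x - 2))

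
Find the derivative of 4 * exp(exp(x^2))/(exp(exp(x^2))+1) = 8*x*exp(x^2 + exp(x^2))/(exp(2*exp(x^2)) + 2*exp(exp(x^2)) + 1)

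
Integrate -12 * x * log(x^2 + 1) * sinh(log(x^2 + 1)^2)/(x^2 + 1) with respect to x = -3*cosh(log(x^2 + 1)^2) + C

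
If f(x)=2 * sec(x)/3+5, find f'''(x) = 2*(-1/3 + 2/cos(x)^2)*sin(x)/cos(x)^2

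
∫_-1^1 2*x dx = 0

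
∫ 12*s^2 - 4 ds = 4*s^3 - 4*s + C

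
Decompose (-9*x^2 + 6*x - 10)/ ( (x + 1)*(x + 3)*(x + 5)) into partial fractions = -265/(8*(x + 5)) + 109/(4*(x + 3)) - 25/(8*(x + 1))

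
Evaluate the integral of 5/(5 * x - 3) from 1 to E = -log(4) + log(-6 + 10*E)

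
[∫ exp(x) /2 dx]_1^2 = -E/2 + exp(2)/2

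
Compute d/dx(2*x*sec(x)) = 2*x*tan(x)*sec(x) + 2*sec(x)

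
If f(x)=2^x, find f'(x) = 2^x*log(2)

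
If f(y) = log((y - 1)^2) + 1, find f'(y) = 2/(y - 1)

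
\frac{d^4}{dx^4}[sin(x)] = sin(x)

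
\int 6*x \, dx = 3*x^2 + C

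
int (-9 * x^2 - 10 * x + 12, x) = -3*x^3 - 5*x^2 + 12*x + C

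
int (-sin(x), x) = cos(x) + C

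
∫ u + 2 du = u^2/2 + 2*u + C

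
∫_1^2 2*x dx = 3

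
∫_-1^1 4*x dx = 0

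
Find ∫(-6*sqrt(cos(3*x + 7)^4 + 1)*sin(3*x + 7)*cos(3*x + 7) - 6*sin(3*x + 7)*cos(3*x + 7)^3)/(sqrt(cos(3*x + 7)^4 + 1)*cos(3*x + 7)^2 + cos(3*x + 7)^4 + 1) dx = log(sqrt(cos(3*x + 7)^4 + 1) + cos(3*x + 7)^2) + C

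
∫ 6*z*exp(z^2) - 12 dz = -12*z + 3*exp(z^2) + C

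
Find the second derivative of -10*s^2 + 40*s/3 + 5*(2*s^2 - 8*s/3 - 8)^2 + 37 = 240*s^2 - 320*s - 2420/9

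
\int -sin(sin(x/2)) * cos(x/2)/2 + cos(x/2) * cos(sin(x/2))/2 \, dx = sqrt(2)*sin(sin(x/2) + pi/4) + C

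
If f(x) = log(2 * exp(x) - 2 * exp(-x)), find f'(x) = (exp(2*x) + 1)/(exp(2*x) - 1)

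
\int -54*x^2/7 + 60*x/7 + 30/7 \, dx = -18*x^3/7 + 30*x^2/7 + 30*x/7 + C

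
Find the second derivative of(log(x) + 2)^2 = (-2*log(x) - 2)/x^2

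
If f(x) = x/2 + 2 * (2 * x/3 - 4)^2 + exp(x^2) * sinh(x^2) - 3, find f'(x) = 2*x*exp(x^2)*sinh(x^2) + 2*x*exp(x^2)*cosh(x^2) + 16*x/9 - 61/6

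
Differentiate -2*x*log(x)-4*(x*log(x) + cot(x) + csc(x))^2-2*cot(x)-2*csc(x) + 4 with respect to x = -8*x*log(x)^2 + 8*x*log(x)*cot(x)^2 + 8*x*log(x)*cot(x)*csc(x) - 8*log(x)*cot(x) - 8*log(x)*csc(x) - 2*log(x) + 8*cot(x)^3 + 16*cot(x)^2*csc(x) + 2*cot(x)^2 + 8*cot(x)*csc(x)^2 + 2*cot(x)*csc(x)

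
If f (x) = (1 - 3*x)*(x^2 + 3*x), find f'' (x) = -18*x - 16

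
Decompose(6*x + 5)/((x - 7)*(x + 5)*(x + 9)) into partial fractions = -49/(64*(x + 9)) + 25/(48*(x + 5)) + 47/(192*(x - 7))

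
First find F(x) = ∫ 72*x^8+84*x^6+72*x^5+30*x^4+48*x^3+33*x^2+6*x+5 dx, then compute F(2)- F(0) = 6894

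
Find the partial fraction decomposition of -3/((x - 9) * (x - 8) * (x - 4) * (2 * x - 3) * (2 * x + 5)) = -1/(2093*(2*x + 5)) + 1/(325*(2*x - 3)) - 3/(1300*(x - 4)) + 1/(364*(x - 8)) - 1/(575*(x - 9))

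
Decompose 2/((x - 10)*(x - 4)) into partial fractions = -1/(3*(x - 4)) + 1/(3*(x - 10))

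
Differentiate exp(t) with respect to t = exp(t)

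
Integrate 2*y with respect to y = y^2 + C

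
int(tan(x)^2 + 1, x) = tan(x) + C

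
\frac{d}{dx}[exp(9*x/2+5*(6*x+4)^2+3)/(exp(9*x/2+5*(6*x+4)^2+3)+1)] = (720*x*exp(180*x^2 + 489*x/2 + 83) + 489*exp(180*x^2 + 489*x/2 + 83))/(4*exp(83)*exp(489*x/2)*exp(180*x^2) + 2*exp(166)*exp(489*x)*exp(360*x^2) + 2)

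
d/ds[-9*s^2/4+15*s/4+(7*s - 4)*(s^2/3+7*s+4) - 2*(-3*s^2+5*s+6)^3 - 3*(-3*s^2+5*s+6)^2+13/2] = 324*s^5 - 1350*s^4 + 396*s^3 + 2767*s^2 - 2083*s/6 - 5025/4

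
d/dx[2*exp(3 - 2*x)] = -4*exp(3 - 2*x)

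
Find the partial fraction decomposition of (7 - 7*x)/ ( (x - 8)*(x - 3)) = 14/(5*(x - 3)) - 49/(5*(x - 8))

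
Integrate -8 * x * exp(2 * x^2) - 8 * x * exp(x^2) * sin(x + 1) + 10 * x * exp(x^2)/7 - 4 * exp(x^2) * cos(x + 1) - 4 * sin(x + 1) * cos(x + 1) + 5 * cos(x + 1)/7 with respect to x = -2*(exp(x^2) + sin(x + 1))^2 + 5*exp(x^2)/7 + 5*sin(x + 1)/7 + C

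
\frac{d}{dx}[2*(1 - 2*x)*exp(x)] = -4*x*exp(x) - 2*exp(x)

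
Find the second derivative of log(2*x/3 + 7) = -4/(4*x^2 + 84*x + 441)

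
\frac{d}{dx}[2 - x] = -1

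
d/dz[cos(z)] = -sin(z)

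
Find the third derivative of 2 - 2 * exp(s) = -2*exp(s)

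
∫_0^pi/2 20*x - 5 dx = -5*pi/2 + 5*pi^2/2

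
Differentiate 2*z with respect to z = 2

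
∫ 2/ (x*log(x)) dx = 2*log(log(x)/2) + C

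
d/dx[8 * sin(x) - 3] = 8*cos(x)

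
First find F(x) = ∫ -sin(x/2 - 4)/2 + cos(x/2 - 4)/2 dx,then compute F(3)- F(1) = cos(5/2) - sin(5/2) + sin(7/2) - cos(7/2)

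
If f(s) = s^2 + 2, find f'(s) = 2*s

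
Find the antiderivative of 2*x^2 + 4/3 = 2*x^3/3 + 4*x/3 + C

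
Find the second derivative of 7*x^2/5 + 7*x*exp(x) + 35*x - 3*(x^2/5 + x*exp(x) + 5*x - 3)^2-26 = -6*x^3*exp(x)/5 - 12*x^2*exp(2*x) - 186*x^2*exp(x)/5 - 36*x^2/25 - 24*x*exp(2*x) - 511*x*exp(x)/5 - 36*x - 6*exp(2*x) - 10*exp(x) - 140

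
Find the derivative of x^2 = 2*x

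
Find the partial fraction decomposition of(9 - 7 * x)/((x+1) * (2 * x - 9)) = -45/(11*(2*x - 9)) - 16/(11*(x + 1))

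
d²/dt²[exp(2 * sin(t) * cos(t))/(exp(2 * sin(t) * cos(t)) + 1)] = 4*(-(1 - cos(2*t))^2*exp(sin(2*t)) + (1 - cos(2*t))^2 - exp(sin(2*t))*sin(2*t) - 2*exp(sin(2*t))*cos(2*t) + exp(sin(2*t)) - sin(2*t) + 2*cos(2*t) - 1)*exp(sin(2*t))/(exp(sin(2*t)) + 1)^3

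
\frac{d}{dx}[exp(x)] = exp(x)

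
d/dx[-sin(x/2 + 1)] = -cos(x/2 + 1)/2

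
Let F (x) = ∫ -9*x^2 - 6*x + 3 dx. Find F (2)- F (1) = -27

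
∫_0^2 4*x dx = 8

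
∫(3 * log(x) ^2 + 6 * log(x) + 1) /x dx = (log(x) + 1)^3 - 2*log(x) + C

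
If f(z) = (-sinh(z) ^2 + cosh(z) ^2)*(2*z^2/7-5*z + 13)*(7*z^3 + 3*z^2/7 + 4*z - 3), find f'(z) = 10*z^4 - 6836*z^3/49 + 270*z^2 - 214*z/7 + 67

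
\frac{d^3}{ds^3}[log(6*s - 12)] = 2/(s^3 - 6*s^2 + 12*s - 8)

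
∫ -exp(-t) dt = exp(-t) + C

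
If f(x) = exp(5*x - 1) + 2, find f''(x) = 25*exp(5*x - 1)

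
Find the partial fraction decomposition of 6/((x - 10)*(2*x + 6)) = -3/(13*(x + 3)) + 3/(13*(x - 10))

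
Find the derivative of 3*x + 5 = 3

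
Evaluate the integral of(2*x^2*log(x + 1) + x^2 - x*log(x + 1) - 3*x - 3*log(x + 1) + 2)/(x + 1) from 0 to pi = (-3*pi + 2 + pi^2)*log(1 + pi)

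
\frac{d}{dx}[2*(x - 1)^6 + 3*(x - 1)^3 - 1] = 12*x^5 - 60*x^4 + 120*x^3 - 111*x^2 + 42*x - 3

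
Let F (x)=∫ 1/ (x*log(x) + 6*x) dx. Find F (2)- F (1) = -log(6) + log(log(2) + 6)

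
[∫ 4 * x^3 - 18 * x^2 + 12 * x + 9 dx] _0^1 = 10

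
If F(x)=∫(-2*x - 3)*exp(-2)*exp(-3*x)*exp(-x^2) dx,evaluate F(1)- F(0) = -exp(-2) + exp(-6)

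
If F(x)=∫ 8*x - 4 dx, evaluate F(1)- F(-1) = -8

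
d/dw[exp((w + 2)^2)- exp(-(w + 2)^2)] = (2*w*exp(2*w^2 + 8*w + 8) + 2*w + 4*exp(2*w^2 + 8*w + 8) + 4)*exp(-w^2 - 4*w - 4)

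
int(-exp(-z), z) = exp(-z) + C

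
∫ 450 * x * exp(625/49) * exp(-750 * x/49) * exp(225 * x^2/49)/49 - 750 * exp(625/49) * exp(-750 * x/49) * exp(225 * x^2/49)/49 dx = exp(25*(3*x - 5)^2/49) + C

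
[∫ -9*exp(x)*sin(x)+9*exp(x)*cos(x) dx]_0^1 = -9 + 9*E*cos(1)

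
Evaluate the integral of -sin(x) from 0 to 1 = -1 + cos(1)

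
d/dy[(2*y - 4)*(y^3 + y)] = 8*y^3 - 12*y^2 + 4*y - 4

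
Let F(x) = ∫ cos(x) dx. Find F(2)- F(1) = -sin(1) + sin(2)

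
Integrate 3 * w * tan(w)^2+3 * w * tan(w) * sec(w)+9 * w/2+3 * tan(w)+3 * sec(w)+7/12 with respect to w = w*(9*w + 36*tan(w) + 36*sec(w) + 7)/12 + C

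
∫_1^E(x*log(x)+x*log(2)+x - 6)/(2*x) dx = (-3 + E/2)*log(2*E) + 5*log(2)/2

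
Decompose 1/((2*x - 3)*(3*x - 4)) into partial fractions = -3/(3*x - 4) + 2/(2*x - 3)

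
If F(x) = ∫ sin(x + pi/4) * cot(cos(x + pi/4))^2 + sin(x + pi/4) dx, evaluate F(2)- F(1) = cot(cos(pi/4 + 2)) - cot(cos(pi/4 + 1))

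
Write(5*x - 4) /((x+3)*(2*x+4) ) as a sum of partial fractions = 19/(2*(x + 3)) - 7/(x + 2)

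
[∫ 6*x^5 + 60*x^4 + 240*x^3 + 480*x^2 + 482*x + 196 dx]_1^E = -738 + (2 + E)^2 + (2 + E)^6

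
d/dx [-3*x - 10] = -3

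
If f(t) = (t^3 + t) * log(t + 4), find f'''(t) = (6*t^3*log(t + 4) + 11*t^3 + 72*t^2*log(t + 4) + 108*t^2 + 288*t*log(t + 4) + 287*t + 384*log(t + 4) - 12)/(t^3 + 12*t^2 + 48*t + 64)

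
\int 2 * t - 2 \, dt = t^2 - 2*t + C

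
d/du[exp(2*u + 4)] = 2*exp(2*u + 4)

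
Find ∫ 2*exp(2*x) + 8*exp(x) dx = (exp(x) + 4)^2 + C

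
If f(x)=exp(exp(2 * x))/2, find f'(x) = exp(2*x + exp(2*x))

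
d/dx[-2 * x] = -2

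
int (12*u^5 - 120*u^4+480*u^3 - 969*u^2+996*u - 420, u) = 2*u^6 - 24*u^5 + 120*u^4 - 323*u^3 + 498*u^2 - 420*u + C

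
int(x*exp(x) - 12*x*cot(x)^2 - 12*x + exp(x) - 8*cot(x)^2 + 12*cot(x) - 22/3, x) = x*exp(x) + 2*x/3 + (12*x + 8)*cot(x) + C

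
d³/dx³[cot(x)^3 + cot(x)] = -60*cot(x)^6 - 120*cot(x)^4 - 68*cot(x)^2 - 8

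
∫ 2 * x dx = x^2 + C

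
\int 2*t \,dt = t^2 + C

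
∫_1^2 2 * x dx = 3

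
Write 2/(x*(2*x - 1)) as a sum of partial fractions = 4/(2*x - 1) - 2/x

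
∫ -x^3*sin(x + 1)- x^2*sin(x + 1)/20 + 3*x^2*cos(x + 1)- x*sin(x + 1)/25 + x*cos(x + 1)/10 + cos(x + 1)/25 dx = x*(100*x^2 + 5*x + 4)*cos(x + 1)/100 + C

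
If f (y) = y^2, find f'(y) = 2*y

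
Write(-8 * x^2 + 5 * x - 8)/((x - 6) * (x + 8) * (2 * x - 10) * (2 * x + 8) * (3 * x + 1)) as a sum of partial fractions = -45/(16192*(3*x + 1)) - 5/(598*(x + 8)) + 13/(1320*(x + 4)) + 61/(2496*(x - 5)) - 1/(40*(x - 6))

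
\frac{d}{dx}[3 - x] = -1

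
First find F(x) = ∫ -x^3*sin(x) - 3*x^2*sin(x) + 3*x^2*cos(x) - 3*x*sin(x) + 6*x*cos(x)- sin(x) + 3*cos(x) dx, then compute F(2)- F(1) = 27*cos(2) - 8*cos(1)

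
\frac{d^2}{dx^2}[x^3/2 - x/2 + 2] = 3*x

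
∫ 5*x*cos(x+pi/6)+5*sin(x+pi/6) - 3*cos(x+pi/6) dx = (5*x - 3)*sin(x + pi/6) + C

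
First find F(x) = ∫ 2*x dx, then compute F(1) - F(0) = 1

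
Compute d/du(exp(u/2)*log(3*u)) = (u*exp(u/2)*log(u) + u*exp(u/2)*log(3) + 2*exp(u/2))/(2*u)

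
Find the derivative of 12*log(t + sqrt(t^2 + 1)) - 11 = (12*t + 12*sqrt(t^2 + 1))/(t^2 + t*sqrt(t^2 + 1) + 1)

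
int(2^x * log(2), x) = 2^x + C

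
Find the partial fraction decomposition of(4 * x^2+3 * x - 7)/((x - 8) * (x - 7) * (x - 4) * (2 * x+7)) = -4/(115*(2*x + 7)) + 23/(60*(x - 4)) - 10/(3*(x - 7)) + 273/(92*(x - 8))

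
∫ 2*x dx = x^2 + C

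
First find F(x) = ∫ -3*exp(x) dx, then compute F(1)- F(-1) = -3*E + 3*exp(-1)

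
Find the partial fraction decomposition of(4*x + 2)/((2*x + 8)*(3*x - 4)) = 11/(16*(3*x - 4)) + 7/(16*(x + 4))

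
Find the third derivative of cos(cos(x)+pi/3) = -(sin(x)^2*sin(cos(x) + pi/3) + sin(cos(x) + pi/3) + 3*cos(x)*cos(cos(x) + pi/3))*sin(x)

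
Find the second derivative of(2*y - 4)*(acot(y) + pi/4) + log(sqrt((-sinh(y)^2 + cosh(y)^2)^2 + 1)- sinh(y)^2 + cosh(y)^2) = (-8*y - 4)/(y^4 + 2*y^2 + 1)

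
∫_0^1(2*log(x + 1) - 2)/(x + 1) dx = -1 + (-1 + log(2))^2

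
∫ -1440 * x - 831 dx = -720*x^2 - 831*x + C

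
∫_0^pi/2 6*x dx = 3*pi^2/4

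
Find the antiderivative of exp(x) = exp(x) + C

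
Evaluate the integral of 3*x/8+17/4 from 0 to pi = -10 + (2 + 3*pi/4)*(pi/4 + 5)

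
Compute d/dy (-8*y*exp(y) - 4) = -8*y*exp(y) - 8*exp(y)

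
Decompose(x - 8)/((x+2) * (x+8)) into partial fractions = 8/(3*(x + 8)) - 5/(3*(x + 2))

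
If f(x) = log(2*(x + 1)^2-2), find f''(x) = (-2*x^2 - 4*x - 4)/(x^4 + 4*x^3 + 4*x^2)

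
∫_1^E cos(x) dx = -sin(1) + sin(E)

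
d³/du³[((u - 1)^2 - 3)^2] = 24*u - 24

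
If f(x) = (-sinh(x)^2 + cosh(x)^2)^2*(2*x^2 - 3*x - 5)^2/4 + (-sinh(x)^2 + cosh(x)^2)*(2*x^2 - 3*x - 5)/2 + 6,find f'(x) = 4*x^3 - 9*x^2 - 7*x/2 + 6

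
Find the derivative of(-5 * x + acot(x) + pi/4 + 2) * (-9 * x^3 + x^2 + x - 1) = (720*x^5 - 108*x^4*acot(x) - 276*x^4 - 27*pi*x^4 + 8*x^3*acot(x) + 2*pi*x^3 + 732*x^3 - 104*x^2*acot(x) - 252*x^2 - 26*pi*x^2 + 8*x*acot(x) - 28*x + 2*pi*x + 4*acot(x) + pi + 32)/(4*x^2 + 4)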